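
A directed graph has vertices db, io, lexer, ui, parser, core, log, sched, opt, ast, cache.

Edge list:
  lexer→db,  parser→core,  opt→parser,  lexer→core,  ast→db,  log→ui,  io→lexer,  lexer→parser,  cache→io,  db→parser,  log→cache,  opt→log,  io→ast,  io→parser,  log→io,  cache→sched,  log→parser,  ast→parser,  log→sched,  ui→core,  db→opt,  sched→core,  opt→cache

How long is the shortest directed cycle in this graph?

For each vertex v, BFS finds the shortest path from v back to v.
The shortest such closed walk is log → io → lexer → db → opt → log, length 5.

5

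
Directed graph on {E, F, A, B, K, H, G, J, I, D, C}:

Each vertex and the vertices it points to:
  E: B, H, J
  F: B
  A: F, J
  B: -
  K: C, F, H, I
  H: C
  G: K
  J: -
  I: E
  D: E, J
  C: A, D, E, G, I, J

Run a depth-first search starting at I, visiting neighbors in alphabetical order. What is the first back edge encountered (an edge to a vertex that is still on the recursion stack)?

DFS from I (visiting neighbors in alphabetical order); mark gray on enter, black on exit:
I gray
  E gray
    B gray
    B black
    H gray
      C gray
        A gray
          F gray
            F→B: B black — skip
          F black
          J gray
          J black
        A black
        D gray
          D→E: E is gray → back edge
First back edge: D → E.

D->E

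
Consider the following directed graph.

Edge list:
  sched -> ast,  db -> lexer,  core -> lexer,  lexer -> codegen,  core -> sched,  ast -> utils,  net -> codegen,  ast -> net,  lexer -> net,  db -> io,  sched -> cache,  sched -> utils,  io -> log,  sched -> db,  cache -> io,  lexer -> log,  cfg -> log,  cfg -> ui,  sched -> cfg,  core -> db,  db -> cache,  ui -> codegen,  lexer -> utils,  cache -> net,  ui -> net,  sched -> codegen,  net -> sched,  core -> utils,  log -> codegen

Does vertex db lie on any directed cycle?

Yes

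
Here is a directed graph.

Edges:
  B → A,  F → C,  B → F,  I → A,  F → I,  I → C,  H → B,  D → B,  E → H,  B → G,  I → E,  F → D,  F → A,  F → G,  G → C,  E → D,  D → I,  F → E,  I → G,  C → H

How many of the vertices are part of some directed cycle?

8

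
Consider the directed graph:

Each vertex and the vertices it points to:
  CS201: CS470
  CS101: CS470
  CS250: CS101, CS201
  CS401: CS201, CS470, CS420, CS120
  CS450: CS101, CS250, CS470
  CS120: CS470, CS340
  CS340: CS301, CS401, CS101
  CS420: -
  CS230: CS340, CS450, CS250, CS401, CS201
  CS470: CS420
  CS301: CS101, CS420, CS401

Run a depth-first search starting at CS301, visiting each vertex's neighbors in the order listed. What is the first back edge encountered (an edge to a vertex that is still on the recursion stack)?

CS340->CS301

DFS from CS301 (visiting each vertex's neighbors in the order listed); mark gray on enter, black on exit:
CS301 gray
  CS101 gray
    CS470 gray
      CS420 gray
      CS420 black
    CS470 black
  CS101 black
  CS301→CS420: CS420 black — skip
  CS401 gray
    CS201 gray
      CS201→CS470: CS470 black — skip
    CS201 black
    CS401→CS470: CS470 black — skip
    CS401→CS420: CS420 black — skip
    CS120 gray
      CS120→CS470: CS470 black — skip
      CS340 gray
        CS340→CS301: CS301 is gray → back edge
First back edge: CS340 → CS301.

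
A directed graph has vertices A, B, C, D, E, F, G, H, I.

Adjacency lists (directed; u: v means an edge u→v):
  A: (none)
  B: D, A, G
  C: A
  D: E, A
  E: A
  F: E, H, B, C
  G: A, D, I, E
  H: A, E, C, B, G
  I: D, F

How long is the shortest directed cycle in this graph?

4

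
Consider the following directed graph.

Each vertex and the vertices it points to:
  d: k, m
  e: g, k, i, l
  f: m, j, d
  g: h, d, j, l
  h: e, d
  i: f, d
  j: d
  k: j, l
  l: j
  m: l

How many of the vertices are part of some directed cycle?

8

A vertex is on a directed cycle iff it belongs to a strongly connected component of size ≥ 2 (or has a self-loop).
The vertices on cycles are {d, e, g, h, j, k, l, m} — 8 in total.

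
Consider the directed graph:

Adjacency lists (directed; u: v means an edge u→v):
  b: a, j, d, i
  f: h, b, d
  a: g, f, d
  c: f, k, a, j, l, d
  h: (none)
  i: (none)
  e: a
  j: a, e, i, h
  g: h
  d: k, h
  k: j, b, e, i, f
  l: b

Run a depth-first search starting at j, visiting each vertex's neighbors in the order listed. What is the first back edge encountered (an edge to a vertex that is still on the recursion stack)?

b->a

DFS from j (visiting each vertex's neighbors in the order listed); mark gray on enter, black on exit:
j gray
  a gray
    g gray
      h gray
      h black
    g black
    f gray
      f→h: h black — skip
      b gray
        b→a: a is gray → back edge
First back edge: b → a.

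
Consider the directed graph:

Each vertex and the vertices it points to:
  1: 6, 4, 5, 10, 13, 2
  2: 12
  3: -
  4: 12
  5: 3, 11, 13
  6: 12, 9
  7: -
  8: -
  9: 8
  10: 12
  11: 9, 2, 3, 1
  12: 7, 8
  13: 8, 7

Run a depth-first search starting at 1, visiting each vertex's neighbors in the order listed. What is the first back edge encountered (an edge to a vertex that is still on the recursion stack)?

DFS from 1 (visiting each vertex's neighbors in the order listed); mark gray on enter, black on exit:
1 gray
  6 gray
    12 gray
      7 gray
      7 black
      8 gray
      8 black
    12 black
    9 gray
      9→8: 8 black — skip
    9 black
  6 black
  4 gray
    4→12: 12 black — skip
  4 black
  5 gray
    3 gray
    3 black
    11 gray
      11→9: 9 black — skip
      2 gray
        2→12: 12 black — skip
      2 black
      11→3: 3 black — skip
      11→1: 1 is gray → back edge
First back edge: 11 → 1.

11->1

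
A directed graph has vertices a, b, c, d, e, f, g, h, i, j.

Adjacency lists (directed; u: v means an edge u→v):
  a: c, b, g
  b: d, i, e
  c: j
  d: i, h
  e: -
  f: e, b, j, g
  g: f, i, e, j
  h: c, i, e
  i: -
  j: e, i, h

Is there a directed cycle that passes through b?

No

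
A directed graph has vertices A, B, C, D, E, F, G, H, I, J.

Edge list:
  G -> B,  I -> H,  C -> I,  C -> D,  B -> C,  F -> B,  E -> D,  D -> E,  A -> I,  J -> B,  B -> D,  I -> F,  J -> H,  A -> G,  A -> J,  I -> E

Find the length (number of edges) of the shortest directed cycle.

For each vertex v, BFS finds the shortest path from v back to v.
The shortest such closed walk is E → D → E, length 2.

2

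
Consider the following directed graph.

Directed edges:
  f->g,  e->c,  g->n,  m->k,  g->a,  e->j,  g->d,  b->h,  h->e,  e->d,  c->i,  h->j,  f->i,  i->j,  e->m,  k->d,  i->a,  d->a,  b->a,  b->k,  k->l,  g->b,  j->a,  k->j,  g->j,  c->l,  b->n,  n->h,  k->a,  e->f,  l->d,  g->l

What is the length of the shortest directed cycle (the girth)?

5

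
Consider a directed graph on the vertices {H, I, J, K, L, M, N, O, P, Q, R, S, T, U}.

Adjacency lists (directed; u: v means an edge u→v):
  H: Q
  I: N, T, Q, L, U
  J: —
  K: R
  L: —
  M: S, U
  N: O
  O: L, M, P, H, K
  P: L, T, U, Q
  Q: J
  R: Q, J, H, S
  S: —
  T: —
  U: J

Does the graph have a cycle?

No

DFS with white/gray/black marking, starting from N:
N gray
  O gray
    L gray
    L black
    M gray
      S gray
      S black
      U gray
        J gray
        J black
      U black
    M black
    P gray
      P→L: L black — skip
      T gray
      T black
      P→U: U black — skip
      Q gray
        Q→J: J black — skip
      Q black
    P black
    H gray
      H→Q: Q black — skip
    H black
    K gray
      R gray
        R→Q: Q black — skip
        R→J: J black — skip
        R→H: H black — skip
        R→S: S black — skip
      R black
    K black
  O black
N black
I gray
  I→N: N black — skip
  I→T: T black — skip
  I→Q: Q black — skip
  I→L: L black — skip
  I→U: U black — skip
I black
Every edge goes to a white or black vertex — no back edge, so the graph is acyclic.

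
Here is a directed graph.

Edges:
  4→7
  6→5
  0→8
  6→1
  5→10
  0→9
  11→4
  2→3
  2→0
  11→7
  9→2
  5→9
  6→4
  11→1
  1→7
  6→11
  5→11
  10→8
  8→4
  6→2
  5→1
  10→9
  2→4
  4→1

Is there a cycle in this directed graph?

DFS with white/gray/black marking, starting from 10:
10 gray
  8 gray
    4 gray
      1 gray
        7 gray
        7 black
      1 black
      4→7: 7 black — skip
    4 black
  8 black
  9 gray
    2 gray
      2→4: 4 black — skip
      0 gray
        0→9: 9 is gray → back edge
Back edge found, so a cycle exists: 9 → 2 → 0 → 9.

Yes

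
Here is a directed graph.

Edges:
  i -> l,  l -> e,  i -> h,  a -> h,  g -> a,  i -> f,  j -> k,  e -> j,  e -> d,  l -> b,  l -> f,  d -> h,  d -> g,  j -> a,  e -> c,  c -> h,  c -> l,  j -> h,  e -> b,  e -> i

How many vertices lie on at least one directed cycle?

4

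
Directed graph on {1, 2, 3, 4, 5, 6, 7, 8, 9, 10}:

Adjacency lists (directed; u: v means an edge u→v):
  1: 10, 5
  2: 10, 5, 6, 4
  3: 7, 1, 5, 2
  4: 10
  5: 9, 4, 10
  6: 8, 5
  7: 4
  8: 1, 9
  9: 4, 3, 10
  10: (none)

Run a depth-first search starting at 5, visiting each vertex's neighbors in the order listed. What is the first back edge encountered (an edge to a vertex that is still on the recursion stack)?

DFS from 5 (visiting each vertex's neighbors in the order listed); mark gray on enter, black on exit:
5 gray
  9 gray
    4 gray
      10 gray
      10 black
    4 black
    3 gray
      7 gray
        7→4: 4 black — skip
      7 black
      1 gray
        1→10: 10 black — skip
        1→5: 5 is gray → back edge
First back edge: 1 → 5.

1->5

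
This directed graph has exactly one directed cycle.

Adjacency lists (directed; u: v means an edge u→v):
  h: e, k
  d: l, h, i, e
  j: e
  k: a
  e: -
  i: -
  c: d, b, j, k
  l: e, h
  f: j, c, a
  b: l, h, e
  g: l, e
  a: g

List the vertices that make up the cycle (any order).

a, g, h, k, l

DFS with gray/black marking from k:
k gray
  a gray
    g gray
      l gray
        e gray
        e black
        h gray
          h→e: e black — skip
          h→k: k is gray → back edge
Back edge closes the cycle k → a → g → l → h → k; its vertices are {a, g, h, k, l}.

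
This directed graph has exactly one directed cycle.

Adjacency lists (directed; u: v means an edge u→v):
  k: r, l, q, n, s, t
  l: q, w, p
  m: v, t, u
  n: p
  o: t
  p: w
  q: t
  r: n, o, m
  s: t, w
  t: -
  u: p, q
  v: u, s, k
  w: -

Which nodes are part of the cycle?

DFS with gray/black marking from k:
k gray
  r gray
    n gray
      p gray
        w gray
        w black
      p black
    n black
    o gray
      t gray
      t black
    o black
    m gray
      v gray
        u gray
          u→p: p black — skip
          q gray
            q→t: t black — skip
          q black
        u black
        s gray
          s→t: t black — skip
          s→w: w black — skip
        s black
        v→k: k is gray → back edge
Back edge closes the cycle k → r → m → v → k; its vertices are {k, m, r, v}.

k, m, r, v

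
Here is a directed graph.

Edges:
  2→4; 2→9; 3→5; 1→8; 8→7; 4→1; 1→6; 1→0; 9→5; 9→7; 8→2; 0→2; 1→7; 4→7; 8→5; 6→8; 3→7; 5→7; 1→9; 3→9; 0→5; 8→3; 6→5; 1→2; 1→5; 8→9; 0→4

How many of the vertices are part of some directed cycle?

A vertex is on a directed cycle iff it belongs to a strongly connected component of size ≥ 2 (or has a self-loop).
The vertices on cycles are {0, 1, 2, 4, 6, 8} — 6 in total.

6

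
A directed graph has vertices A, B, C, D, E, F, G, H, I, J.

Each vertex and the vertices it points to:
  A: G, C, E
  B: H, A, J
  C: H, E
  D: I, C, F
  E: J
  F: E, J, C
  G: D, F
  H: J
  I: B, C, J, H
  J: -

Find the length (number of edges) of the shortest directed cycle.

For each vertex v, BFS finds the shortest path from v back to v.
The shortest such closed walk is B → A → G → D → I → B, length 5.

5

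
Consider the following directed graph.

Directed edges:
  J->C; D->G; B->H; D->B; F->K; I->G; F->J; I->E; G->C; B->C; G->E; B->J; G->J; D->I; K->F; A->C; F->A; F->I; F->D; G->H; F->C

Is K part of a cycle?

Yes

K is on a cycle iff K can reach itself via ≥1 edge.
K → F → K — yes.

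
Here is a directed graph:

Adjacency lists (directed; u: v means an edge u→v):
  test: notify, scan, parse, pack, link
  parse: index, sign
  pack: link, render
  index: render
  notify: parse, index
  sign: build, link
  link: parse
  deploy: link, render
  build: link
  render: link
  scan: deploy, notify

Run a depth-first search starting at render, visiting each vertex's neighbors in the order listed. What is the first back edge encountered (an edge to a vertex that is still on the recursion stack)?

index->render

DFS from render (visiting each vertex's neighbors in the order listed); mark gray on enter, black on exit:
render gray
  link gray
    parse gray
      index gray
        index→render: render is gray → back edge
First back edge: index → render.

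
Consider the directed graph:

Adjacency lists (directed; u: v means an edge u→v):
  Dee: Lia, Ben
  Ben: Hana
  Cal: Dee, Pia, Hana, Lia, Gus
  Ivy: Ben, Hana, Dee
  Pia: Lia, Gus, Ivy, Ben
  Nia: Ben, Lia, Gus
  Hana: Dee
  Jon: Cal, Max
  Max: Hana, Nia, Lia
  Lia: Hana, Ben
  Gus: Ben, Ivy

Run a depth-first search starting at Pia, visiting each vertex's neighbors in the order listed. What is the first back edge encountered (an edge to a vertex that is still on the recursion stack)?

DFS from Pia (visiting each vertex's neighbors in the order listed); mark gray on enter, black on exit:
Pia gray
  Lia gray
    Hana gray
      Dee gray
        Dee→Lia: Lia is gray → back edge
First back edge: Dee → Lia.

Dee→Lia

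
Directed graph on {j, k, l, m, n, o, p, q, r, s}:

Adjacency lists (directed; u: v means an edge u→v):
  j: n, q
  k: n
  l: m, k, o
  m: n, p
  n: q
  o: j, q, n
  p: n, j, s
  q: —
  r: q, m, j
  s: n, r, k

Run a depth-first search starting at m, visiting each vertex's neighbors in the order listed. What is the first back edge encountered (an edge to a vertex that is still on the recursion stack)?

r→m

DFS from m (visiting each vertex's neighbors in the order listed); mark gray on enter, black on exit:
m gray
  n gray
    q gray
    q black
  n black
  p gray
    p→n: n black — skip
    j gray
      j→n: n black — skip
      j→q: q black — skip
    j black
    s gray
      s→n: n black — skip
      r gray
        r→q: q black — skip
        r→m: m is gray → back edge
First back edge: r → m.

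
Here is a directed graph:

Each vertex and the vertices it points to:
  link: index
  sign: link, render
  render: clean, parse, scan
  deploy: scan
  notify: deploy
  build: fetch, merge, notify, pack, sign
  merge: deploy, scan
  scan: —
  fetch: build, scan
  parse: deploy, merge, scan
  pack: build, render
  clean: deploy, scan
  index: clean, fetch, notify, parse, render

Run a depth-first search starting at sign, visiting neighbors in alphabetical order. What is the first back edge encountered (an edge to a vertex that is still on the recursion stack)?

build→fetch

DFS from sign (visiting neighbors in alphabetical order); mark gray on enter, black on exit:
sign gray
  link gray
    index gray
      clean gray
        deploy gray
          scan gray
          scan black
        deploy black
        clean→scan: scan black — skip
      clean black
      fetch gray
        build gray
          build→fetch: fetch is gray → back edge
First back edge: build → fetch.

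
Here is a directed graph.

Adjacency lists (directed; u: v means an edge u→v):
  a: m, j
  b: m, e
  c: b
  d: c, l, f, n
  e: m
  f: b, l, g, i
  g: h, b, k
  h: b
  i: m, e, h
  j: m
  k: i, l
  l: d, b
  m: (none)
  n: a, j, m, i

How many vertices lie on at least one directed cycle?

5

A vertex is on a directed cycle iff it belongs to a strongly connected component of size ≥ 2 (or has a self-loop).
The vertices on cycles are {d, f, g, k, l} — 5 in total.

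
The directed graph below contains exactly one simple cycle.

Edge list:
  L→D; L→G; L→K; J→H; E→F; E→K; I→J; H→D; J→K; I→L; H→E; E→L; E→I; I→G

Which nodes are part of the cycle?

DFS with gray/black marking from E:
E gray
  I gray
    J gray
      H gray
        H→E: E is gray → back edge
Back edge closes the cycle E → I → J → H → E; its vertices are {E, H, I, J}.

E, H, I, J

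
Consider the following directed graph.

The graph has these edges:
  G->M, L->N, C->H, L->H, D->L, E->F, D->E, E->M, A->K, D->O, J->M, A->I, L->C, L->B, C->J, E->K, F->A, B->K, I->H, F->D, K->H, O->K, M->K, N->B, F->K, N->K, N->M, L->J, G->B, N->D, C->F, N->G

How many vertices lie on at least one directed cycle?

A vertex is on a directed cycle iff it belongs to a strongly connected component of size ≥ 2 (or has a self-loop).
The vertices on cycles are {C, D, E, F, L, N} — 6 in total.

6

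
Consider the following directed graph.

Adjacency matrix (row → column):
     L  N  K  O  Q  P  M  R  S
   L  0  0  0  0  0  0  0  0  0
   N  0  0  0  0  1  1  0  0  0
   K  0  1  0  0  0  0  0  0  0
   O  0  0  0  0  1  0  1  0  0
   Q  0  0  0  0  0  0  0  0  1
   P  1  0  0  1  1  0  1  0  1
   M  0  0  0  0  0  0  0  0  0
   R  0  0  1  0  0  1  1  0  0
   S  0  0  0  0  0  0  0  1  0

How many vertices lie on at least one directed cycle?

7

A vertex is on a directed cycle iff it belongs to a strongly connected component of size ≥ 2 (or has a self-loop).
The vertices on cycles are {K, N, O, P, Q, R, S} — 7 in total.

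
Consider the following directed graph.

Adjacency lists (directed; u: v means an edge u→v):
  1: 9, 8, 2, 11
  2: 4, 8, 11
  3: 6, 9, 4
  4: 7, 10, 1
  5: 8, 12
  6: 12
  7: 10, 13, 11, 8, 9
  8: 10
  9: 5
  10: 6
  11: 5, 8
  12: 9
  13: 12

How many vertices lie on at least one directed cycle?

A vertex is on a directed cycle iff it belongs to a strongly connected component of size ≥ 2 (or has a self-loop).
The vertices on cycles are {1, 2, 4, 5, 6, 8, 9, 10, 12} — 9 in total.

9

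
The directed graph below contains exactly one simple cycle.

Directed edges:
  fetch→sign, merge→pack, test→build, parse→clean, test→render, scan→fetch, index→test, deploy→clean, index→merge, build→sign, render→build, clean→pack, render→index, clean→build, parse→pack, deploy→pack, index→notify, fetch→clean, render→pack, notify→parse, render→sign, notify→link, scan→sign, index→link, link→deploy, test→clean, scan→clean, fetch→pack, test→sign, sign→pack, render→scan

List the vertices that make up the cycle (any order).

test, index, render

DFS with gray/black marking from render:
render gray
  build gray
    sign gray
      pack gray
      pack black
    sign black
  build black
  scan gray
    clean gray
      clean→build: build black — skip
      clean→pack: pack black — skip
    clean black
    scan→sign: sign black — skip
    fetch gray
      fetch→sign: sign black — skip
      fetch→clean: clean black — skip
      fetch→pack: pack black — skip
    fetch black
  scan black
  render→sign: sign black — skip
  index gray
    link gray
      deploy gray
        deploy→pack: pack black — skip
        deploy→clean: clean black — skip
      deploy black
    link black
    notify gray
      parse gray
        parse→clean: clean black — skip
        parse→pack: pack black — skip
      parse black
      notify→link: link black — skip
    notify black
    merge gray
      merge→pack: pack black — skip
    merge black
    test gray
      test→render: render is gray → back edge
Back edge closes the cycle render → index → test → render; its vertices are {test, index, render}.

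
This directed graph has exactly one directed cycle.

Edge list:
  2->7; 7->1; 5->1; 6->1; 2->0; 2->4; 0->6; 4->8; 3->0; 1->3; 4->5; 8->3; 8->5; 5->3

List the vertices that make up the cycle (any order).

DFS with gray/black marking from 0:
0 gray
  6 gray
    1 gray
      3 gray
        3→0: 0 is gray → back edge
Back edge closes the cycle 0 → 6 → 1 → 3 → 0; its vertices are {0, 1, 3, 6}.

0, 1, 3, 6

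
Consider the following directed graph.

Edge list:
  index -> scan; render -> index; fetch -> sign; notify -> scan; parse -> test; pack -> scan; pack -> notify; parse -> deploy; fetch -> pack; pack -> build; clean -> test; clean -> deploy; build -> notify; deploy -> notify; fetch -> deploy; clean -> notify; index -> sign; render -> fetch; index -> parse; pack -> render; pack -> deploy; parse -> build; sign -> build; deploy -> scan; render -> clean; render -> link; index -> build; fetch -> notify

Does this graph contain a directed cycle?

DFS with white/gray/black marking, starting from clean:
clean gray
  notify gray
    scan gray
    scan black
  notify black
  deploy gray
    deploy→scan: scan black — skip
    deploy→notify: notify black — skip
  deploy black
  test gray
  test black
clean black
index gray
  index→scan: scan black — skip
  sign gray
    build gray
      build→notify: notify black — skip
    build black
  sign black
  index→build: build black — skip
  parse gray
    parse→deploy: deploy black — skip
    parse→build: build black — skip
    parse→test: test black — skip
  parse black
index black
fetch gray
  fetch→deploy: deploy black — skip
  pack gray
    pack→deploy: deploy black — skip
    render gray
      link gray
      link black
      render→fetch: fetch is gray → back edge
Back edge found, so a cycle exists: fetch → pack → render → fetch.

Yes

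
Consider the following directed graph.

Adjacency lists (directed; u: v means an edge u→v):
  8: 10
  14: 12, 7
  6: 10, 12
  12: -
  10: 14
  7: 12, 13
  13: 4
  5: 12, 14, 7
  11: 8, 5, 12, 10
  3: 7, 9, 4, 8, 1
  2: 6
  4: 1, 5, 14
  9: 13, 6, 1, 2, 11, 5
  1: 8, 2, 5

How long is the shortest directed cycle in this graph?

4

For each vertex v, BFS finds the shortest path from v back to v.
The shortest such closed walk is 13 → 4 → 5 → 7 → 13, length 4.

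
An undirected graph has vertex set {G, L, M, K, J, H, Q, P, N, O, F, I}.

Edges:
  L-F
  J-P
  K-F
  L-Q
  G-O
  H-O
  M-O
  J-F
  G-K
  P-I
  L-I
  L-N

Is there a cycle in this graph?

Yes

DFS, tracking each vertex's parent; an edge to a visited non-parent vertex closes a cycle.
Start from H:
visit H (parent –)
  visit O (parent H)
    visit G (parent O)
      G–O: parent, skip
      visit K (parent G)
        visit F (parent K)
          F–K: parent, skip
          visit J (parent F)
            J–F: parent, skip
            visit P (parent J)
              visit I (parent P)
                visit L (parent I)
                  visit Q (parent L)
                    Q–L: parent, skip
                  L–F: F visited and ≠ parent → cycle
Cycle: F – J – P – I – L – F.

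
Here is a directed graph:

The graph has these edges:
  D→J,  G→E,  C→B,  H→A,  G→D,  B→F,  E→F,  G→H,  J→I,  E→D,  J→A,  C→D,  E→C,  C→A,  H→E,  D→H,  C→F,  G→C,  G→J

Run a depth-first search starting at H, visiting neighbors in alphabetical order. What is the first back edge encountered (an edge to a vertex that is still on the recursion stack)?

D->H

DFS from H (visiting neighbors in alphabetical order); mark gray on enter, black on exit:
H gray
  A gray
  A black
  E gray
    C gray
      C→A: A black — skip
      B gray
        F gray
        F black
      B black
      D gray
        D→H: H is gray → back edge
First back edge: D → H.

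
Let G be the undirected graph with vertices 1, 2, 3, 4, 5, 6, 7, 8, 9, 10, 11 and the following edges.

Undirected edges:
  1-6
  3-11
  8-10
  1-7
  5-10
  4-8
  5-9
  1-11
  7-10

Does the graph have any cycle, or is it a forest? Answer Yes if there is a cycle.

No

DFS, tracking each vertex's parent; an edge to a visited non-parent vertex closes a cycle.
Start from 2:
visit 2 (parent –)
visit 1 (parent –)
  visit 6 (parent 1)
    6–1: parent, skip
  visit 11 (parent 1)
    11–1: parent, skip
    visit 3 (parent 11)
      3–11: parent, skip
  visit 7 (parent 1)
    visit 10 (parent 7)
      visit 5 (parent 10)
        visit 9 (parent 5)
          9–5: parent, skip
        5–10: parent, skip
      visit 8 (parent 10)
        visit 4 (parent 8)
          4–8: parent, skip
        8–10: parent, skip
      10–7: parent, skip
    7–1: parent, skip
No non-parent visited neighbor found — the graph is a forest.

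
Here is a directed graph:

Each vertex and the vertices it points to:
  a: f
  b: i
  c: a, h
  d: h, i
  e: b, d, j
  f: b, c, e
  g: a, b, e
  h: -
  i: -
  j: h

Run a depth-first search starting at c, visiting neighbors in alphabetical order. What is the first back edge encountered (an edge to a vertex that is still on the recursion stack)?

f->c

DFS from c (visiting neighbors in alphabetical order); mark gray on enter, black on exit:
c gray
  a gray
    f gray
      b gray
        i gray
        i black
      b black
      f→c: c is gray → back edge
First back edge: f → c.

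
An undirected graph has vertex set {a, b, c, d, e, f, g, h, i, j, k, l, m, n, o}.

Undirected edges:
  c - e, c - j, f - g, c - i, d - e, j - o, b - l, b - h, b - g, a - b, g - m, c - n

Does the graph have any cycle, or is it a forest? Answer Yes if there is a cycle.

No

DFS, tracking each vertex's parent; an edge to a visited non-parent vertex closes a cycle.
Start from i:
visit i (parent –)
  visit c (parent i)
    visit e (parent c)
      e–c: parent, skip
      visit d (parent e)
        d–e: parent, skip
    visit j (parent c)
      visit o (parent j)
        o–j: parent, skip
      j–c: parent, skip
    c–i: parent, skip
    visit n (parent c)
      n–c: parent, skip
visit a (parent –)
  visit b (parent a)
    visit h (parent b)
      h–b: parent, skip
    b–a: parent, skip
    visit g (parent b)
      visit f (parent g)
        f–g: parent, skip
      visit m (parent g)
        m–g: parent, skip
      g–b: parent, skip
    visit l (parent b)
      l–b: parent, skip
visit k (parent –)
No non-parent visited neighbor found — the graph is a forest.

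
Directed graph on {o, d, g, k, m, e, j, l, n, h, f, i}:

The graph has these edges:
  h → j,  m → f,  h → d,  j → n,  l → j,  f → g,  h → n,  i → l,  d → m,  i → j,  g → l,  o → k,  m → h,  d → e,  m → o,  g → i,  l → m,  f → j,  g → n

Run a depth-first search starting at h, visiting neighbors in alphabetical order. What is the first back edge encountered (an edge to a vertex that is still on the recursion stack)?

l→m

DFS from h (visiting neighbors in alphabetical order); mark gray on enter, black on exit:
h gray
  d gray
    e gray
    e black
    m gray
      f gray
        g gray
          i gray
            j gray
              n gray
              n black
            j black
            l gray
              l→j: j black — skip
              l→m: m is gray → back edge
First back edge: l → m.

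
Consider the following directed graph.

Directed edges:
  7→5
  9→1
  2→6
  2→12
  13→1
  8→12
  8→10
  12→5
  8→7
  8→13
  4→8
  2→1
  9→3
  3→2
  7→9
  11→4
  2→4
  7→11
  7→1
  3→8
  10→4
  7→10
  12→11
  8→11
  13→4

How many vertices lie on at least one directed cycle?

A vertex is on a directed cycle iff it belongs to a strongly connected component of size ≥ 2 (or has a self-loop).
The vertices on cycles are {2, 3, 4, 7, 8, 9, 10, 11, 12, 13} — 10 in total.

10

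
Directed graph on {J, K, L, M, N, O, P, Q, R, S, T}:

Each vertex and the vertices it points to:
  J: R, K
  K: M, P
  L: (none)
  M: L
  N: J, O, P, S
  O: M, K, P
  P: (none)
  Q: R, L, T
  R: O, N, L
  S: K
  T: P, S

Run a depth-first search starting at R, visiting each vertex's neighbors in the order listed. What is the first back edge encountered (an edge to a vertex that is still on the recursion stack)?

J→R

DFS from R (visiting each vertex's neighbors in the order listed); mark gray on enter, black on exit:
R gray
  O gray
    M gray
      L gray
      L black
    M black
    K gray
      K→M: M black — skip
      P gray
      P black
    K black
    O→P: P black — skip
  O black
  N gray
    J gray
      J→R: R is gray → back edge
First back edge: J → R.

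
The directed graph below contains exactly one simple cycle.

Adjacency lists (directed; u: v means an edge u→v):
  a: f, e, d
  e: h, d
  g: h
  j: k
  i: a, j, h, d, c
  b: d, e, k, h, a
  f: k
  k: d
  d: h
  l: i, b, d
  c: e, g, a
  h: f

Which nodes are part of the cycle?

DFS with gray/black marking from f:
f gray
  k gray
    d gray
      h gray
        h→f: f is gray → back edge
Back edge closes the cycle f → k → d → h → f; its vertices are {d, f, h, k}.

d, f, h, k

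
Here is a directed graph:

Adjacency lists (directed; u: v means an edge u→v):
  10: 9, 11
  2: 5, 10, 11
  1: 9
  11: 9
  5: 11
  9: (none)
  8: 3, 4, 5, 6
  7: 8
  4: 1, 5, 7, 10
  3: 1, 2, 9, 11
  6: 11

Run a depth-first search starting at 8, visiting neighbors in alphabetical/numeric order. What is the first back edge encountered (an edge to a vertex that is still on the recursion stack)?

7->8

DFS from 8 (visiting neighbors in alphabetical/numeric order); mark gray on enter, black on exit:
8 gray
  3 gray
    1 gray
      9 gray
      9 black
    1 black
    2 gray
      5 gray
        11 gray
          11→9: 9 black — skip
        11 black
      5 black
      10 gray
        10→9: 9 black — skip
        10→11: 11 black — skip
      10 black
      2→11: 11 black — skip
    2 black
    3→9: 9 black — skip
    3→11: 11 black — skip
  3 black
  4 gray
    4→1: 1 black — skip
    4→5: 5 black — skip
    7 gray
      7→8: 8 is gray → back edge
First back edge: 7 → 8.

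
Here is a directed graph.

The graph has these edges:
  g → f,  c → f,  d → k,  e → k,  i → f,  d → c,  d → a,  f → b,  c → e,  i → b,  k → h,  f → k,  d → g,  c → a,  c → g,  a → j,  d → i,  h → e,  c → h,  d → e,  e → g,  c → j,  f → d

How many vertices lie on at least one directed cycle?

8

A vertex is on a directed cycle iff it belongs to a strongly connected component of size ≥ 2 (or has a self-loop).
The vertices on cycles are {c, d, e, f, g, h, i, k} — 8 in total.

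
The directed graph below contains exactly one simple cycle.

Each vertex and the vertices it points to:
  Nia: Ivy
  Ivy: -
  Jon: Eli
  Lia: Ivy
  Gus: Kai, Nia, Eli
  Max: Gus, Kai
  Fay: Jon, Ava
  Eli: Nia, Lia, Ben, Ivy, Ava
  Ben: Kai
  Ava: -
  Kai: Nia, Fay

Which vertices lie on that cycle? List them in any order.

Ben, Eli, Fay, Jon, Kai

DFS with gray/black marking from Eli:
Eli gray
  Nia gray
    Ivy gray
    Ivy black
  Nia black
  Lia gray
    Lia→Ivy: Ivy black — skip
  Lia black
  Ben gray
    Kai gray
      Kai→Nia: Nia black — skip
      Fay gray
        Jon gray
          Jon→Eli: Eli is gray → back edge
Back edge closes the cycle Eli → Ben → Kai → Fay → Jon → Eli; its vertices are {Ben, Eli, Fay, Jon, Kai}.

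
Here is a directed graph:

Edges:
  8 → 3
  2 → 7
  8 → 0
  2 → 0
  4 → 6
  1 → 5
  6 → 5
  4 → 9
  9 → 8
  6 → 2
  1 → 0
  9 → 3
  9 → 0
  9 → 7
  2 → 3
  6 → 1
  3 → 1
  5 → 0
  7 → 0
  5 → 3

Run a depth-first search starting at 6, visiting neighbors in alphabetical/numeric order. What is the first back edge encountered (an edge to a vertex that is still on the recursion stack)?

DFS from 6 (visiting neighbors in alphabetical/numeric order); mark gray on enter, black on exit:
6 gray
  1 gray
    0 gray
    0 black
    5 gray
      5→0: 0 black — skip
      3 gray
        3→1: 1 is gray → back edge
First back edge: 3 → 1.

3→1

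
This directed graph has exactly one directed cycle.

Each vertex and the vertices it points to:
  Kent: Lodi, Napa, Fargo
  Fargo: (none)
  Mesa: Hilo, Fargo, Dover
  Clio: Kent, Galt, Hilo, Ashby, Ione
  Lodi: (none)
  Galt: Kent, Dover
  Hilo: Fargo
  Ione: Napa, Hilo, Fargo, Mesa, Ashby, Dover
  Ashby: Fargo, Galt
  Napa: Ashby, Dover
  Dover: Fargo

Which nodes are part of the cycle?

DFS with gray/black marking from Galt:
Galt gray
  Kent gray
    Lodi gray
    Lodi black
    Napa gray
      Ashby gray
        Fargo gray
        Fargo black
        Ashby→Galt: Galt is gray → back edge
Back edge closes the cycle Galt → Kent → Napa → Ashby → Galt; its vertices are {Galt, Kent, Napa, Ashby}.

Galt, Kent, Napa, Ashby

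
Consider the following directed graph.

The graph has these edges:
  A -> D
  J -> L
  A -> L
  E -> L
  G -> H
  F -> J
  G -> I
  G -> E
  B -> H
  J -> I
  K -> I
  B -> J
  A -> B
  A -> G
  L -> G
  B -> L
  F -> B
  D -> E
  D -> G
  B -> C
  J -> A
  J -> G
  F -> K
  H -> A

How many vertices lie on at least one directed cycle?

A vertex is on a directed cycle iff it belongs to a strongly connected component of size ≥ 2 (or has a self-loop).
The vertices on cycles are {A, B, D, E, G, H, J, L} — 8 in total.

8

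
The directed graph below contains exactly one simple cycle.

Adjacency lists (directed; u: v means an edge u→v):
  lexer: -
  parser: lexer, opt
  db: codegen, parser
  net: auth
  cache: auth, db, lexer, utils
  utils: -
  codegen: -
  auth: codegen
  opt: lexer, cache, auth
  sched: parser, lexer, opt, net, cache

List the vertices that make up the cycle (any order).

db, opt, cache, parser

DFS with gray/black marking from opt:
opt gray
  lexer gray
  lexer black
  cache gray
    auth gray
      codegen gray
      codegen black
    auth black
    db gray
      db→codegen: codegen black — skip
      parser gray
        parser→lexer: lexer black — skip
        parser→opt: opt is gray → back edge
Back edge closes the cycle opt → cache → db → parser → opt; its vertices are {db, opt, cache, parser}.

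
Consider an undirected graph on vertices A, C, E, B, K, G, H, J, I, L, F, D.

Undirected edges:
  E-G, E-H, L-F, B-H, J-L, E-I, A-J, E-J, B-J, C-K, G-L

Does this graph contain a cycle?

Yes

DFS, tracking each vertex's parent; an edge to a visited non-parent vertex closes a cycle.
Start from K:
visit K (parent –)
  visit C (parent K)
    C–K: parent, skip
visit A (parent –)
  visit J (parent A)
    J–A: parent, skip
    visit L (parent J)
      L–J: parent, skip
      visit G (parent L)
        G–L: parent, skip
        visit E (parent G)
          visit H (parent E)
            visit B (parent H)
              B–H: parent, skip
              B–J: J visited and ≠ parent → cycle
Cycle: J – L – G – E – H – B – J.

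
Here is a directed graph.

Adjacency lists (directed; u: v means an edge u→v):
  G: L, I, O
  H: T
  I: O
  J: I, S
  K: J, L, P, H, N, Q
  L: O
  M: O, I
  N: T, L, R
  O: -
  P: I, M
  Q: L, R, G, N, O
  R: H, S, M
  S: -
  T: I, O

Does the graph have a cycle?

No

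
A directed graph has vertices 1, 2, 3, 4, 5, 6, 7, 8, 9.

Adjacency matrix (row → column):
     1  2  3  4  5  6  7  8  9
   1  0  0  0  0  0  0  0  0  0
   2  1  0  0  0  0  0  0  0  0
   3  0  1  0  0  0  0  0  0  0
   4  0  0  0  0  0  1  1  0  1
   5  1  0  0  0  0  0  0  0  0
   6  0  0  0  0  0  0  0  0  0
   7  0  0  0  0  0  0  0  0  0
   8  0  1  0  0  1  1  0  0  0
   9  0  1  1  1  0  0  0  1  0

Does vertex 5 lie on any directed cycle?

5 lies on a cycle iff there is a path from 5 back to itself.
Exploring from 5, it never reaches itself; equivalently, its strongly connected component is a singleton.

No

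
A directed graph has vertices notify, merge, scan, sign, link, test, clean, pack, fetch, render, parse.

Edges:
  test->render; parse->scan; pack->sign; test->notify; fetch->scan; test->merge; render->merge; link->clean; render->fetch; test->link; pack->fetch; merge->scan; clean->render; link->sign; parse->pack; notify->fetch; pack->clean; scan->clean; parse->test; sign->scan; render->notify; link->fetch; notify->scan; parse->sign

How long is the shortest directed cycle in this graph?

4

For each vertex v, BFS finds the shortest path from v back to v.
The shortest such closed walk is notify → scan → clean → render → notify, length 4.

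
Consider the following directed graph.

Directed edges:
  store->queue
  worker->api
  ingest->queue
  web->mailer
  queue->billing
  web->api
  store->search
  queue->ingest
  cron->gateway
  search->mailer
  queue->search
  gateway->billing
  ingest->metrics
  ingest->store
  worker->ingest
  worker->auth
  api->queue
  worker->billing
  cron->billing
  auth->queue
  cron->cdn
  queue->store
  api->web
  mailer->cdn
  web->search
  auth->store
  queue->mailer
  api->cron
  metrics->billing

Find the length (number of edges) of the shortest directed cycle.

2

For each vertex v, BFS finds the shortest path from v back to v.
The shortest such closed walk is ingest → queue → ingest, length 2.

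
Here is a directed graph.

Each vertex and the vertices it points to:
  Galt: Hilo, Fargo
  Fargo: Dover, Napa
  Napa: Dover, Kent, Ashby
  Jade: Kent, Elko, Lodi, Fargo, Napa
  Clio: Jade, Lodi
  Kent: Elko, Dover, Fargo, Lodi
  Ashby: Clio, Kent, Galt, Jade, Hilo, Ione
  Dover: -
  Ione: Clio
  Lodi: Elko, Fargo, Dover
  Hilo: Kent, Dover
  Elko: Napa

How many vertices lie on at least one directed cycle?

11

A vertex is on a directed cycle iff it belongs to a strongly connected component of size ≥ 2 (or has a self-loop).
The vertices on cycles are {Clio, Elko, Galt, Hilo, Ione, Jade, Kent, Lodi, Napa, Ashby, Fargo} — 11 in total.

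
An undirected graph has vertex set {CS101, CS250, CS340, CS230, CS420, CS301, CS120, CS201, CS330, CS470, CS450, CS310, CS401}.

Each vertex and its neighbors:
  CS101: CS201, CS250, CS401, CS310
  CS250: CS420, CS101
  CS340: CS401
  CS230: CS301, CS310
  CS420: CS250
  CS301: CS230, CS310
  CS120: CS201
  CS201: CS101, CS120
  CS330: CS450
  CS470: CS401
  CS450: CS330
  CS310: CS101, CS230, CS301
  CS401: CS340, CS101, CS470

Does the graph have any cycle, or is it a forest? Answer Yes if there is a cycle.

DFS, tracking each vertex's parent; an edge to a visited non-parent vertex closes a cycle.
Start from CS250:
visit CS250 (parent –)
  visit CS420 (parent CS250)
    CS420–CS250: parent, skip
  visit CS101 (parent CS250)
    visit CS201 (parent CS101)
      CS201–CS101: parent, skip
      visit CS120 (parent CS201)
        CS120–CS201: parent, skip
    CS101–CS250: parent, skip
    visit CS401 (parent CS101)
      visit CS340 (parent CS401)
        CS340–CS401: parent, skip
      CS401–CS101: parent, skip
      visit CS470 (parent CS401)
        CS470–CS401: parent, skip
    visit CS310 (parent CS101)
      CS310–CS101: parent, skip
      visit CS230 (parent CS310)
        visit CS301 (parent CS230)
          CS301–CS230: parent, skip
          CS301–CS310: CS310 visited and ≠ parent → cycle
Cycle: CS310 – CS230 – CS301 – CS310.

Yes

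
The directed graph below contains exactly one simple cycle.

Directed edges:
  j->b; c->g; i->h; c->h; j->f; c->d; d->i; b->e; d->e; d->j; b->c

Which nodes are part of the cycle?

DFS with gray/black marking from b:
b gray
  e gray
  e black
  c gray
    h gray
    h black
    d gray
      j gray
        f gray
        f black
        j→b: b is gray → back edge
Back edge closes the cycle b → c → d → j → b; its vertices are {b, c, d, j}.

b, c, d, j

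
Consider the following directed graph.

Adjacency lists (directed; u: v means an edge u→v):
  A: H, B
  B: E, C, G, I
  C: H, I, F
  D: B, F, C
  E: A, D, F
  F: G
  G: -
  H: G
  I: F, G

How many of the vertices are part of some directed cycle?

4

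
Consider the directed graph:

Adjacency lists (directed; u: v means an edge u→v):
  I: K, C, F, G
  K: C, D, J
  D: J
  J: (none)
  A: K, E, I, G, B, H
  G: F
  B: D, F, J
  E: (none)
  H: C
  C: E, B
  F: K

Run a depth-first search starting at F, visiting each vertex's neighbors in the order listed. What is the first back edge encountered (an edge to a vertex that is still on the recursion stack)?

B->F

DFS from F (visiting each vertex's neighbors in the order listed); mark gray on enter, black on exit:
F gray
  K gray
    C gray
      E gray
      E black
      B gray
        D gray
          J gray
          J black
        D black
        B→F: F is gray → back edge
First back edge: B → F.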